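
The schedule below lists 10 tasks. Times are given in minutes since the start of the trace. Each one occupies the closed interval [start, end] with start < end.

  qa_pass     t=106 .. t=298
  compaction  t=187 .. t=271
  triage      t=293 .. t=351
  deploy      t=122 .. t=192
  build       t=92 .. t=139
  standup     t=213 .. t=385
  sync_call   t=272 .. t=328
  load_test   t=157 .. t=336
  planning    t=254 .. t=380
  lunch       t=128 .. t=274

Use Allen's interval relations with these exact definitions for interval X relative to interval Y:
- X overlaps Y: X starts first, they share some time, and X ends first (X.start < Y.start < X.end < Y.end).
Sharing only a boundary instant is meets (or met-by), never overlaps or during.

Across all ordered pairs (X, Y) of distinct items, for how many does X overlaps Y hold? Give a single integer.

21

Checking all 90 ordered pairs for relation 'overlaps'; matching pairs in alphabetical order:
(build, deploy): build overlaps deploy ✓
(build, lunch): build overlaps lunch ✓
(build, qa_pass): build overlaps qa_pass ✓
(compaction, planning): compaction overlaps planning ✓
(compaction, standup): compaction overlaps standup ✓
(deploy, compaction): deploy overlaps compaction ✓
(deploy, load_test): deploy overlaps load_test ✓
(deploy, lunch): deploy overlaps lunch ✓
(load_test, planning): load_test overlaps planning ✓
(load_test, standup): load_test overlaps standup ✓
(load_test, triage): load_test overlaps triage ✓
(lunch, load_test): lunch overlaps load_test ✓
(lunch, planning): lunch overlaps planning ✓
(lunch, standup): lunch overlaps standup ✓
(lunch, sync_call): lunch overlaps sync_call ✓
(qa_pass, load_test): qa_pass overlaps load_test ✓
(qa_pass, planning): qa_pass overlaps planning ✓
(qa_pass, standup): qa_pass overlaps standup ✓
(qa_pass, sync_call): qa_pass overlaps sync_call ✓
(qa_pass, triage): qa_pass overlaps triage ✓
(sync_call, triage): sync_call overlaps triage ✓
Count: 21.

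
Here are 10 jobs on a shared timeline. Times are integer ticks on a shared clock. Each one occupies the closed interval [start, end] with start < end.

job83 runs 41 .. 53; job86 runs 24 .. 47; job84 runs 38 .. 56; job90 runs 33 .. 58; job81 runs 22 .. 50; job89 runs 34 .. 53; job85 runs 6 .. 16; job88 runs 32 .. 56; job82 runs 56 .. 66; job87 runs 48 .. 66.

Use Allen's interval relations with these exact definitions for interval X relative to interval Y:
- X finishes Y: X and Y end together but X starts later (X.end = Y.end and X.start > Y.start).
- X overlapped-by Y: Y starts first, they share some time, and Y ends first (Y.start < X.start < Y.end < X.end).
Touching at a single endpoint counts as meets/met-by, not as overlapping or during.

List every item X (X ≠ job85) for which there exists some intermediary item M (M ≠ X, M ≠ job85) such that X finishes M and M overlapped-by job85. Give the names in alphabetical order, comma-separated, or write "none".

Target job85 = [6, 16].
Intermediaries M with M overlapped-by job85: none.
Union: none.

none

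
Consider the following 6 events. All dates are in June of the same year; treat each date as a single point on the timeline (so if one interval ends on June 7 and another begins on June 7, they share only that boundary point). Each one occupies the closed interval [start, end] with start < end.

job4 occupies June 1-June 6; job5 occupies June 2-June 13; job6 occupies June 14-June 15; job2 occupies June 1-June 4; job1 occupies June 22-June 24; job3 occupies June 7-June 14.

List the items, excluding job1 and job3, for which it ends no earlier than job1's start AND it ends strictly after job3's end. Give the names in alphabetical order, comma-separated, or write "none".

none

Conditions: its end is no earlier than job1's start (X.end >= June 22) AND its end is strictly after job3's end (X.end > June 14).
job2: end June 4 >= June 22? ✗; end June 4 > June 14? ✗ → no.
job4: end June 6 >= June 22? ✗; end June 6 > June 14? ✗ → no.
job5: end June 13 >= June 22? ✗; end June 13 > June 14? ✗ → no.
job6: end June 15 >= June 22? ✗; end June 15 > June 14? ✓ → no.
Result: none.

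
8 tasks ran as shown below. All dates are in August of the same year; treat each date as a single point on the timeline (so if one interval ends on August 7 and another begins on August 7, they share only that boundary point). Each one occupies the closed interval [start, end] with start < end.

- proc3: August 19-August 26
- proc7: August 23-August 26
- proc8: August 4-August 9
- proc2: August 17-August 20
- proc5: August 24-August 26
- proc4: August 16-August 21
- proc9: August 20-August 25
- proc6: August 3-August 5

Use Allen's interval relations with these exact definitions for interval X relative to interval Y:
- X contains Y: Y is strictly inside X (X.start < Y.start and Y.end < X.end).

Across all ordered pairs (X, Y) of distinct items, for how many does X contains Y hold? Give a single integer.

2

Checking all 56 ordered pairs for relation 'contains'; matching pairs in alphabetical order:
(proc3, proc9): proc3 contains proc9 ✓
(proc4, proc2): proc4 contains proc2 ✓
Count: 2.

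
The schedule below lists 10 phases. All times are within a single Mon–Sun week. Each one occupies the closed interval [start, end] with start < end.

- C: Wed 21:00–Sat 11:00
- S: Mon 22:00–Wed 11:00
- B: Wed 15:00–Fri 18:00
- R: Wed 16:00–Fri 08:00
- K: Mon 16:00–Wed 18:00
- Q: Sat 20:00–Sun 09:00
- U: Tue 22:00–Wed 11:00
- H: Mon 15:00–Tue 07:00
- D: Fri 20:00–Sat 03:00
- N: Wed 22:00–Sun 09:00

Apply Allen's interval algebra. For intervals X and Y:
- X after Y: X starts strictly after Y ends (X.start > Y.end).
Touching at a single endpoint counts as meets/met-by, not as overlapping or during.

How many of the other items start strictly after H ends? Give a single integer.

Target H = [Mon 15:00, Tue 07:00].
B [Wed 15:00, Fri 18:00] → after → counts.
C [Wed 21:00, Sat 11:00] → after → counts.
D [Fri 20:00, Sat 03:00] → after → counts.
K [Mon 16:00, Wed 18:00] → overlapped-by → no.
N [Wed 22:00, Sun 09:00] → after → counts.
Q [Sat 20:00, Sun 09:00] → after → counts.
R [Wed 16:00, Fri 08:00] → after → counts.
S [Mon 22:00, Wed 11:00] → overlapped-by → no.
U [Tue 22:00, Wed 11:00] → after → counts.
Total: 7.

7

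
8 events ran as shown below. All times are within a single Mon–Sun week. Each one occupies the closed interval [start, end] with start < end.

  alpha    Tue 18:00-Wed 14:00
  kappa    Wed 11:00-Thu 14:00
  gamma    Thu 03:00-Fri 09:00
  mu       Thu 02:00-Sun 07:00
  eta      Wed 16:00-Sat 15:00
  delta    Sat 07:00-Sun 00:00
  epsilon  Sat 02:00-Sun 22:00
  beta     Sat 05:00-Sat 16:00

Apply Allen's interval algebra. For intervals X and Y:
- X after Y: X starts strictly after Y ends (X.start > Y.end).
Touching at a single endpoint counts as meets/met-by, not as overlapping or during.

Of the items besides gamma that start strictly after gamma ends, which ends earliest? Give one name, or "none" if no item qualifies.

beta

Target gamma = [Thu 03:00, Fri 09:00].
alpha [Tue 18:00, Wed 14:00] → before → excluded.
beta [Sat 05:00, Sat 16:00] → after → candidate.
delta [Sat 07:00, Sun 00:00] → after → candidate.
epsilon [Sat 02:00, Sun 22:00] → after → candidate.
eta [Wed 16:00, Sat 15:00] → contains → excluded.
kappa [Wed 11:00, Thu 14:00] → overlaps → excluded.
mu [Thu 02:00, Sun 07:00] → contains → excluded.
Among candidates, earliest end is Sat 16:00 → beta.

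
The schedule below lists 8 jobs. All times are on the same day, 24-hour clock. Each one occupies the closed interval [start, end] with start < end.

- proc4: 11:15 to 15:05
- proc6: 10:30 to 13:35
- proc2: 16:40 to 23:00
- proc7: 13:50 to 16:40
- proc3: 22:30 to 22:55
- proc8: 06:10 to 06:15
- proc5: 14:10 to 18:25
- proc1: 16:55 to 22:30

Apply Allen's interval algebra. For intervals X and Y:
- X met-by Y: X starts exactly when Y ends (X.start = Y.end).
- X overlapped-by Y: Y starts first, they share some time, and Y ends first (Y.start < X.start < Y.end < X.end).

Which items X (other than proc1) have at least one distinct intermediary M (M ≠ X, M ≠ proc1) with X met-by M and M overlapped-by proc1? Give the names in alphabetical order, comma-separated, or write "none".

Target proc1 = [16:55, 22:30].
Intermediaries M with M overlapped-by proc1: none.
Union: none.

none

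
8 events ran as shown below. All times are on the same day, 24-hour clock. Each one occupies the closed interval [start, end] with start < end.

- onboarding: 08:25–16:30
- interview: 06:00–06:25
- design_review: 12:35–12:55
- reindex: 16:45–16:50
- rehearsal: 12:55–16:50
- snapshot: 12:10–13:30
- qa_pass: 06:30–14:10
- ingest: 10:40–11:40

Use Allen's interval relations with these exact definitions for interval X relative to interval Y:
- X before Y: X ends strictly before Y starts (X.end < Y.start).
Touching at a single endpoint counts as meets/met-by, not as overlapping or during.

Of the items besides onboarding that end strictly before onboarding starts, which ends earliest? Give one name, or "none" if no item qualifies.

interview

Target onboarding = [08:25, 16:30].
design_review [12:35, 12:55] → during → excluded.
ingest [10:40, 11:40] → during → excluded.
interview [06:00, 06:25] → before → candidate.
qa_pass [06:30, 14:10] → overlaps → excluded.
rehearsal [12:55, 16:50] → overlapped-by → excluded.
reindex [16:45, 16:50] → after → excluded.
snapshot [12:10, 13:30] → during → excluded.
Among candidates, earliest end is 06:25 → interview.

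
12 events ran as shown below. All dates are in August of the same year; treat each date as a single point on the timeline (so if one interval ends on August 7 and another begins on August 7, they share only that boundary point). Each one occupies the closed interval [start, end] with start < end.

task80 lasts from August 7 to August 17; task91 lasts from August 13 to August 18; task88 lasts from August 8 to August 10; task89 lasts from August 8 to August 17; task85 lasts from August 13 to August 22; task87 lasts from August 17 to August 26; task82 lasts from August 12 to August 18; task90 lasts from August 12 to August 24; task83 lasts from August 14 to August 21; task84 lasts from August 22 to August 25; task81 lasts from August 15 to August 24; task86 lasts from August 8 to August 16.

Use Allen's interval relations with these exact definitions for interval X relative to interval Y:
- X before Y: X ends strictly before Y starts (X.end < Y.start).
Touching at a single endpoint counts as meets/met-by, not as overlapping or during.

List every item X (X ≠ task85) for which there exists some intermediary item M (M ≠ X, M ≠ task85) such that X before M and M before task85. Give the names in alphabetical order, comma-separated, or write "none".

none

Target task85 = [August 13, August 22].
Intermediaries M with M before task85: task88.
Via task88 — items with X before task88: none.
Union: none.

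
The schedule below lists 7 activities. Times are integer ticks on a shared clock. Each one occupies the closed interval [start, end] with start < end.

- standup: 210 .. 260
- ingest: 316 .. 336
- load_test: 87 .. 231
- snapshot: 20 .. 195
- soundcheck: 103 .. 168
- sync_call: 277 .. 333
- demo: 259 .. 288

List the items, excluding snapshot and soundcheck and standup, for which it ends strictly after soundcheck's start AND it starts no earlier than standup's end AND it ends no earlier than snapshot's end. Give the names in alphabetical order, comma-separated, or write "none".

Conditions: its end is strictly after soundcheck's start (X.end > 103) AND its start is no earlier than standup's end (X.start >= 260) AND its end is no earlier than snapshot's end (X.end >= 195).
demo: end 288 > 103? ✓; start 259 >= 260? ✗; end 288 >= 195? ✓ → no.
ingest: end 336 > 103? ✓; start 316 >= 260? ✓; end 336 >= 195? ✓ → yes.
load_test: end 231 > 103? ✓; start 87 >= 260? ✗; end 231 >= 195? ✓ → no.
sync_call: end 333 > 103? ✓; start 277 >= 260? ✓; end 333 >= 195? ✓ → yes.
Result: ingest, sync_call.

ingest, sync_call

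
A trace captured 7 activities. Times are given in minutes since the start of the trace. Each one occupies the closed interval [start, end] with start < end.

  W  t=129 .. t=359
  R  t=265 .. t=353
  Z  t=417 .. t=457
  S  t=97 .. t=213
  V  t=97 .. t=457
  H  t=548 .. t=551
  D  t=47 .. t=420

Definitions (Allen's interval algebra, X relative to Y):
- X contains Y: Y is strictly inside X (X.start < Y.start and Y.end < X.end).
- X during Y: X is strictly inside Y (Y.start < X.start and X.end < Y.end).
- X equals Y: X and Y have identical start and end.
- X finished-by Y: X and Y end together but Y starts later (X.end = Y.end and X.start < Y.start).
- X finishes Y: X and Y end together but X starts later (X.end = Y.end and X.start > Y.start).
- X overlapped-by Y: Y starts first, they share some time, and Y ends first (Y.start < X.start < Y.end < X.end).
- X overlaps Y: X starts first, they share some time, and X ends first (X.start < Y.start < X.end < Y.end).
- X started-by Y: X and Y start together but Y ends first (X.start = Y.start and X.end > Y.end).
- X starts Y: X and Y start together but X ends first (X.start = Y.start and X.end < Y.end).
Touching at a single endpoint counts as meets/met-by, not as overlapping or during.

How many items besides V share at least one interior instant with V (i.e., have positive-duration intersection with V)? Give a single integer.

5

Target V = [t=97, t=457].
D [t=47, t=420] → overlaps → counts.
H [t=548, t=551] → after → no.
R [t=265, t=353] → during → counts.
S [t=97, t=213] → starts → counts.
W [t=129, t=359] → during → counts.
Z [t=417, t=457] → finishes → counts.
Total: 5.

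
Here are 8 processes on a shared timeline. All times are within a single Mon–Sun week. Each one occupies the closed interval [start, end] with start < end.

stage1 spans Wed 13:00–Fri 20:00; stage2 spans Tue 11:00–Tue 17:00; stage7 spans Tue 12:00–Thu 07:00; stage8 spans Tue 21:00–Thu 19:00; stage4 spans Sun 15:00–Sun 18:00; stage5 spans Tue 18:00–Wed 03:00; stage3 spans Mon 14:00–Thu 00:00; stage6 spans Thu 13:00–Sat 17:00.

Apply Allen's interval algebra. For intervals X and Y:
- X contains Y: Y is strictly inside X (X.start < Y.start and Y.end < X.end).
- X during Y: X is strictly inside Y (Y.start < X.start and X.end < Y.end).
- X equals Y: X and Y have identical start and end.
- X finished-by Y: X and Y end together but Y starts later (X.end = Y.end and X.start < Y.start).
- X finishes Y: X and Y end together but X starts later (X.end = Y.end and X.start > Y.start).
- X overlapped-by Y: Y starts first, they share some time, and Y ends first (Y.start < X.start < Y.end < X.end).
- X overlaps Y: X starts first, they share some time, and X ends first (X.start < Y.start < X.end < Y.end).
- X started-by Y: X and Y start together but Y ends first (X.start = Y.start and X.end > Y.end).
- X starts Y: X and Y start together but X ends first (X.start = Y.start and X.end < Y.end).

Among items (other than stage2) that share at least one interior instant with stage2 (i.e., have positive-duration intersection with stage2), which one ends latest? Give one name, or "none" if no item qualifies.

stage7

Target stage2 = [Tue 11:00, Tue 17:00].
stage1 [Wed 13:00, Fri 20:00] → after → excluded.
stage3 [Mon 14:00, Thu 00:00] → contains → candidate.
stage4 [Sun 15:00, Sun 18:00] → after → excluded.
stage5 [Tue 18:00, Wed 03:00] → after → excluded.
stage6 [Thu 13:00, Sat 17:00] → after → excluded.
stage7 [Tue 12:00, Thu 07:00] → overlapped-by → candidate.
stage8 [Tue 21:00, Thu 19:00] → after → excluded.
Among candidates, latest end is Thu 07:00 → stage7.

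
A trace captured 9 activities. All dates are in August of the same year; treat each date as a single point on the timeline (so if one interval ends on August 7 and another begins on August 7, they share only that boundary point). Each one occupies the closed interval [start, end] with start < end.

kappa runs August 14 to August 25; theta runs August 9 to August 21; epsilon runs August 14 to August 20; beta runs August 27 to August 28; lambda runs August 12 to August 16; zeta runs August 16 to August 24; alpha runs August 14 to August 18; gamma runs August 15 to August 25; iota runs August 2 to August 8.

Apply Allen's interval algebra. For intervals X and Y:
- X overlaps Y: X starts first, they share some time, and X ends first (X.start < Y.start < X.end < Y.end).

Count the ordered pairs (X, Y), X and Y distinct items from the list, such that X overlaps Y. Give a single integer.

11

Checking all 72 ordered pairs for relation 'overlaps'; matching pairs in alphabetical order:
(alpha, gamma): alpha overlaps gamma ✓
(alpha, zeta): alpha overlaps zeta ✓
(epsilon, gamma): epsilon overlaps gamma ✓
(epsilon, zeta): epsilon overlaps zeta ✓
(lambda, alpha): lambda overlaps alpha ✓
(lambda, epsilon): lambda overlaps epsilon ✓
(lambda, gamma): lambda overlaps gamma ✓
(lambda, kappa): lambda overlaps kappa ✓
(theta, gamma): theta overlaps gamma ✓
(theta, kappa): theta overlaps kappa ✓
(theta, zeta): theta overlaps zeta ✓
Count: 11.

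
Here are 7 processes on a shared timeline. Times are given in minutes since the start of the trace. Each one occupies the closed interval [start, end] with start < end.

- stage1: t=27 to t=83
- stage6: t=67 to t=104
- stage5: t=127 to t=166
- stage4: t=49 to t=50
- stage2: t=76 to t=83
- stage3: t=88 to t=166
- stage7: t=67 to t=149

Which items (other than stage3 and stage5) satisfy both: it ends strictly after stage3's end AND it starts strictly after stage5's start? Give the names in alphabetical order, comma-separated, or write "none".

none

Conditions: its end is strictly after stage3's end (X.end > t=166) AND its start is strictly after stage5's start (X.start > t=127).
stage1: end t=83 > t=166? ✗; start t=27 > t=127? ✗ → no.
stage2: end t=83 > t=166? ✗; start t=76 > t=127? ✗ → no.
stage4: end t=50 > t=166? ✗; start t=49 > t=127? ✗ → no.
stage6: end t=104 > t=166? ✗; start t=67 > t=127? ✗ → no.
stage7: end t=149 > t=166? ✗; start t=67 > t=127? ✗ → no.
Result: none.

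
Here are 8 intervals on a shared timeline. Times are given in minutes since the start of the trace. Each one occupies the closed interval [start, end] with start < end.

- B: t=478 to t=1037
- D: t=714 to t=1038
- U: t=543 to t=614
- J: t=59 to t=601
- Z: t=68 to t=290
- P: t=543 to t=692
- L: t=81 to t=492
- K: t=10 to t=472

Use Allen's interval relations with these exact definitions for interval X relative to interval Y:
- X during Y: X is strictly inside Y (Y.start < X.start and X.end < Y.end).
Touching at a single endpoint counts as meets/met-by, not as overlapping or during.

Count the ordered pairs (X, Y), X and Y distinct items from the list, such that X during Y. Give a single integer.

Checking all 56 ordered pairs for relation 'during'; matching pairs in alphabetical order:
(L, J): L during J ✓
(P, B): P during B ✓
(U, B): U during B ✓
(Z, J): Z during J ✓
(Z, K): Z during K ✓
Count: 5.

5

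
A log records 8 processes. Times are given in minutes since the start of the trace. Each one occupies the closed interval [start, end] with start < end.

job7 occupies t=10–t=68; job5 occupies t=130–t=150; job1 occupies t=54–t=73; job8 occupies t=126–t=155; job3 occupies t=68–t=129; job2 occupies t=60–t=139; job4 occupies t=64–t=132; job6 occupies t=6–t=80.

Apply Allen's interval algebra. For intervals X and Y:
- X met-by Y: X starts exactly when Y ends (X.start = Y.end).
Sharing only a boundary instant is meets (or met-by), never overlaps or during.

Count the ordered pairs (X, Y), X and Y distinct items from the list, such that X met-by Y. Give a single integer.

Checking all 56 ordered pairs for relation 'met-by'; matching pairs in alphabetical order:
(job3, job7): job3 met-by job7 ✓
Count: 1.

1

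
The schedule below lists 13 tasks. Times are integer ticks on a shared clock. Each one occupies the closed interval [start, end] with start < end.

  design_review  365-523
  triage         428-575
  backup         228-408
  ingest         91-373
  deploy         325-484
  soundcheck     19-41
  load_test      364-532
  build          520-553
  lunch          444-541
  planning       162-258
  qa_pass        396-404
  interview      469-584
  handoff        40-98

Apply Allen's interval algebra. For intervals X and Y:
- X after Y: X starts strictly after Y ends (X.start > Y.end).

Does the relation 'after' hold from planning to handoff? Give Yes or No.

planning = [162, 258], handoff = [40, 98].
Actual relation of planning to handoff: after.
Asked whether 'after' holds → Yes.

Yes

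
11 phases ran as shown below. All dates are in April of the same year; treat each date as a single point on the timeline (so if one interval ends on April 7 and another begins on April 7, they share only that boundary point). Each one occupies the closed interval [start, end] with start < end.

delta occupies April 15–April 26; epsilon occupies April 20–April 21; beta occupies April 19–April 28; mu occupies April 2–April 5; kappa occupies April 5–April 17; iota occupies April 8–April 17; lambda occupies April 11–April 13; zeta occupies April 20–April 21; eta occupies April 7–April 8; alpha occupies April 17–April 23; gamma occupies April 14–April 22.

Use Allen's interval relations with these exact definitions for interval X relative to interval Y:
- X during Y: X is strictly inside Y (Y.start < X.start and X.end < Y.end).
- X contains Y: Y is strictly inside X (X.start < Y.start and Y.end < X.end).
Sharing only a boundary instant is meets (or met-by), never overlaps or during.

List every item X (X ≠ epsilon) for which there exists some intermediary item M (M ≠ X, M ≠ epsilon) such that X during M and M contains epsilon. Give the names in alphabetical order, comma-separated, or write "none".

alpha, zeta

Target epsilon = [April 20, April 21].
Intermediaries M with M contains epsilon: alpha, beta, delta, gamma.
Via alpha — items with X during alpha: zeta.
Via beta — items with X during beta: zeta.
Via delta — items with X during delta: alpha, zeta.
Via gamma — items with X during gamma: zeta.
Union: alpha, zeta.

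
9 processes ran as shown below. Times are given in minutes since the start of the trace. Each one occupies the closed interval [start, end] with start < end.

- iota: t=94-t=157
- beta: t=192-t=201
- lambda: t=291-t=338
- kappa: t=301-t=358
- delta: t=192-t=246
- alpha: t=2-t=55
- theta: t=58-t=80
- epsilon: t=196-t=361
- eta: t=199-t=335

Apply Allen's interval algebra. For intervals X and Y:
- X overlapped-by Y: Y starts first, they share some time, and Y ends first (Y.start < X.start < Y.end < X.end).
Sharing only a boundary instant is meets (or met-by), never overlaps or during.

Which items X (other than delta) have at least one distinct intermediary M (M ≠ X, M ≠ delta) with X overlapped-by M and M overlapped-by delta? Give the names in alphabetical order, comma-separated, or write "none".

kappa, lambda

Target delta = [t=192, t=246].
Intermediaries M with M overlapped-by delta: epsilon, eta.
Via epsilon — items with X overlapped-by epsilon: none.
Via eta — items with X overlapped-by eta: kappa, lambda.
Union: kappa, lambda.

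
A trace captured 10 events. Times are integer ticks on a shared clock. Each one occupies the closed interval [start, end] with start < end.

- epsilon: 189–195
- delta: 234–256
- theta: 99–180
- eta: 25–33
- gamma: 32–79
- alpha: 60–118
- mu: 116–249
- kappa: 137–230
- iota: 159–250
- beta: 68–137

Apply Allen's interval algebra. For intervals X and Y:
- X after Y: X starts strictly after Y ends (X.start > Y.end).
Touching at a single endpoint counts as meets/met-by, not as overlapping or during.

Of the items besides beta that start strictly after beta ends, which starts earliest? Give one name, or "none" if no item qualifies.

iota

Target beta = [68, 137].
alpha [60, 118] → overlaps → excluded.
delta [234, 256] → after → candidate.
epsilon [189, 195] → after → candidate.
eta [25, 33] → before → excluded.
gamma [32, 79] → overlaps → excluded.
iota [159, 250] → after → candidate.
kappa [137, 230] → met-by → excluded.
mu [116, 249] → overlapped-by → excluded.
theta [99, 180] → overlapped-by → excluded.
Among candidates, earliest start is 159 → iota.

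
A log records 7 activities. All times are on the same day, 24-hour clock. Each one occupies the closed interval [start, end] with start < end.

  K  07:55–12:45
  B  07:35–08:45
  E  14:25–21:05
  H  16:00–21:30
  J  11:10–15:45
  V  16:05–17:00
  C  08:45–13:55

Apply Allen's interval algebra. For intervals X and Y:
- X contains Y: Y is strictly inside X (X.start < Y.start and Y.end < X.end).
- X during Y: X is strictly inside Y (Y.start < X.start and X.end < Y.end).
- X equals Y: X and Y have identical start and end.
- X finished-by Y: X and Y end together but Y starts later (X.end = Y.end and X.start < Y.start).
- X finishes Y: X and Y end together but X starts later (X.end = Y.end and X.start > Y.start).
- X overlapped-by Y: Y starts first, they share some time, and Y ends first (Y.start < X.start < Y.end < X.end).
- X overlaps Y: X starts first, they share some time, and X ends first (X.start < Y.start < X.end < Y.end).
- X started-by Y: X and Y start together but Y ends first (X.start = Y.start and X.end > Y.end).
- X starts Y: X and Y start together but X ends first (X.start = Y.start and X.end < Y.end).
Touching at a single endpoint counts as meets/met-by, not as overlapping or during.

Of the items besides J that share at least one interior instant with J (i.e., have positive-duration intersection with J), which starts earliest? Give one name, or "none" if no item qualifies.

Target J = [11:10, 15:45].
B [07:35, 08:45] → before → excluded.
C [08:45, 13:55] → overlaps → candidate.
E [14:25, 21:05] → overlapped-by → candidate.
H [16:00, 21:30] → after → excluded.
K [07:55, 12:45] → overlaps → candidate.
V [16:05, 17:00] → after → excluded.
Among candidates, earliest start is 07:55 → K.

K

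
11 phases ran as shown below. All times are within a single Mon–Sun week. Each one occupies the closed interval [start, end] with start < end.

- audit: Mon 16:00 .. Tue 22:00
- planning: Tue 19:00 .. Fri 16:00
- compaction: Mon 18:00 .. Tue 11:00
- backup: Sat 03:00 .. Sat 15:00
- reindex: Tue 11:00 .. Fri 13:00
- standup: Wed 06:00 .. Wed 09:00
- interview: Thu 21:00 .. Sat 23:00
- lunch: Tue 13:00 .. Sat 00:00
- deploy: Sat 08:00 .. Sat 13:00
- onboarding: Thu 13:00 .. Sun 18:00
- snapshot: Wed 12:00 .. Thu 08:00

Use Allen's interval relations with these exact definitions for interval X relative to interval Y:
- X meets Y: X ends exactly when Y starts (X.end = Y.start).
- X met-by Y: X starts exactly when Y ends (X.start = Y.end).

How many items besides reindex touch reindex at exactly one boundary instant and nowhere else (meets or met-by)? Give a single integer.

Target reindex = [Tue 11:00, Fri 13:00].
audit [Mon 16:00, Tue 22:00] → overlaps → no.
backup [Sat 03:00, Sat 15:00] → after → no.
compaction [Mon 18:00, Tue 11:00] → meets → counts.
deploy [Sat 08:00, Sat 13:00] → after → no.
interview [Thu 21:00, Sat 23:00] → overlapped-by → no.
lunch [Tue 13:00, Sat 00:00] → overlapped-by → no.
onboarding [Thu 13:00, Sun 18:00] → overlapped-by → no.
planning [Tue 19:00, Fri 16:00] → overlapped-by → no.
snapshot [Wed 12:00, Thu 08:00] → during → no.
standup [Wed 06:00, Wed 09:00] → during → no.
Total: 1.

1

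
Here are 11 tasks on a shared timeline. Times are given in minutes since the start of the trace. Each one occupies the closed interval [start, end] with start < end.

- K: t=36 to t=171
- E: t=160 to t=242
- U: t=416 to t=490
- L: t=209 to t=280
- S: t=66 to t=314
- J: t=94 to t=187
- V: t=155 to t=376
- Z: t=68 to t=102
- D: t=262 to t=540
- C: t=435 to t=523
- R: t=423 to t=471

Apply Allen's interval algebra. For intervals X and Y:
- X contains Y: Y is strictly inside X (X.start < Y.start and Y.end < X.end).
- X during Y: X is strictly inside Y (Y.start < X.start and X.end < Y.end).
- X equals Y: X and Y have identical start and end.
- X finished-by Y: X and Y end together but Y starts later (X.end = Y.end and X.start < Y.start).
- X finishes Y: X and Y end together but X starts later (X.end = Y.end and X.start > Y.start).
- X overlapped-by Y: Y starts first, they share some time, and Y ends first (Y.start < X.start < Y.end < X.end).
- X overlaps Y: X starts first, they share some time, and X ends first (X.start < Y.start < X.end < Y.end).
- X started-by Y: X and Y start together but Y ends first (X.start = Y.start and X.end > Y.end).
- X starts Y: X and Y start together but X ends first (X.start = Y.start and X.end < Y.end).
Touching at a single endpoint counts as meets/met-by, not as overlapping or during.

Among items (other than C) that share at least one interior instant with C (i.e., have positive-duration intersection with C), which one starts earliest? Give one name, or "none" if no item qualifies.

D

Target C = [t=435, t=523].
D [t=262, t=540] → contains → candidate.
E [t=160, t=242] → before → excluded.
J [t=94, t=187] → before → excluded.
K [t=36, t=171] → before → excluded.
L [t=209, t=280] → before → excluded.
R [t=423, t=471] → overlaps → candidate.
S [t=66, t=314] → before → excluded.
U [t=416, t=490] → overlaps → candidate.
V [t=155, t=376] → before → excluded.
Z [t=68, t=102] → before → excluded.
Among candidates, earliest start is t=262 → D.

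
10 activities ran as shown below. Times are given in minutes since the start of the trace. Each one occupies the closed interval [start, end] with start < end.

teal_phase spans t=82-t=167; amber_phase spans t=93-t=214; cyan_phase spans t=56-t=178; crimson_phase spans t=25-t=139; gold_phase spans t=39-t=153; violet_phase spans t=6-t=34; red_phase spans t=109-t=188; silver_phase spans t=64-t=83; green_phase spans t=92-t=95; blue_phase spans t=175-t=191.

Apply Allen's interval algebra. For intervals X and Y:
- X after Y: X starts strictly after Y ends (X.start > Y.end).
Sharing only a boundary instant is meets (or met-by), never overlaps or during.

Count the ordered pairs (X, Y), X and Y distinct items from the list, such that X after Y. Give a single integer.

Checking all 90 ordered pairs for relation 'after'; matching pairs in alphabetical order:
(amber_phase, silver_phase): amber_phase after silver_phase ✓
(amber_phase, violet_phase): amber_phase after violet_phase ✓
(blue_phase, crimson_phase): blue_phase after crimson_phase ✓
(blue_phase, gold_phase): blue_phase after gold_phase ✓
(blue_phase, green_phase): blue_phase after green_phase ✓
(blue_phase, silver_phase): blue_phase after silver_phase ✓
(blue_phase, teal_phase): blue_phase after teal_phase ✓
(blue_phase, violet_phase): blue_phase after violet_phase ✓
(cyan_phase, violet_phase): cyan_phase after violet_phase ✓
(gold_phase, violet_phase): gold_phase after violet_phase ✓
(green_phase, silver_phase): green_phase after silver_phase ✓
(green_phase, violet_phase): green_phase after violet_phase ✓
(red_phase, green_phase): red_phase after green_phase ✓
(red_phase, silver_phase): red_phase after silver_phase ✓
(red_phase, violet_phase): red_phase after violet_phase ✓
(silver_phase, violet_phase): silver_phase after violet_phase ✓
(teal_phase, violet_phase): teal_phase after violet_phase ✓
Count: 17.

17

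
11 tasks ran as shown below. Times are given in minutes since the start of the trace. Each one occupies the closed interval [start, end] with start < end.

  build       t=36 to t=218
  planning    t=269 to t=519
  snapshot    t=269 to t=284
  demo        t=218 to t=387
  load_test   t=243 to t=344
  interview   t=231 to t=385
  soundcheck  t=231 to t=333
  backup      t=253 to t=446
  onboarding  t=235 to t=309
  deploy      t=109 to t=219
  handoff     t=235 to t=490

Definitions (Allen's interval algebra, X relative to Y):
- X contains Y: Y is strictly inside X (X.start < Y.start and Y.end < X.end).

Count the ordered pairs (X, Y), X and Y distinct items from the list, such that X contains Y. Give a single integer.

16

Checking all 110 ordered pairs for relation 'contains'; matching pairs in alphabetical order:
(backup, snapshot): backup contains snapshot ✓
(demo, interview): demo contains interview ✓
(demo, load_test): demo contains load_test ✓
(demo, onboarding): demo contains onboarding ✓
(demo, snapshot): demo contains snapshot ✓
(demo, soundcheck): demo contains soundcheck ✓
(handoff, backup): handoff contains backup ✓
(handoff, load_test): handoff contains load_test ✓
(handoff, snapshot): handoff contains snapshot ✓
(interview, load_test): interview contains load_test ✓
(interview, onboarding): interview contains onboarding ✓
(interview, snapshot): interview contains snapshot ✓
(load_test, snapshot): load_test contains snapshot ✓
(onboarding, snapshot): onboarding contains snapshot ✓
(soundcheck, onboarding): soundcheck contains onboarding ✓
(soundcheck, snapshot): soundcheck contains snapshot ✓
Count: 16.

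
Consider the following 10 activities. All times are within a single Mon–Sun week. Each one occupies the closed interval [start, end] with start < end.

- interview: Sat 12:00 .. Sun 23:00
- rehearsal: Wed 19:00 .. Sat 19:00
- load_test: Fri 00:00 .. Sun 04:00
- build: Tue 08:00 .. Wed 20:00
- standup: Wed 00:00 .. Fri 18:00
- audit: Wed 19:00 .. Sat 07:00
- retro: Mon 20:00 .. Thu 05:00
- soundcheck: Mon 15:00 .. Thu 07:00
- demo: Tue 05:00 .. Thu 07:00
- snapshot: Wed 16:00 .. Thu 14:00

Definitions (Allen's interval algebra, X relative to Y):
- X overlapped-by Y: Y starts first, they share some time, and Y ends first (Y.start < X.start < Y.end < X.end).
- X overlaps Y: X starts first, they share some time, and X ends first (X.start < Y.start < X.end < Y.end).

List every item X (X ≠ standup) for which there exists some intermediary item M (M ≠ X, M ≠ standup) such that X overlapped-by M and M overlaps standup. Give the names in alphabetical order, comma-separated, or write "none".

Target standup = [Wed 00:00, Fri 18:00].
Intermediaries M with M overlaps standup: build, demo, retro, soundcheck.
Via build — items with X overlapped-by build: audit, rehearsal, snapshot.
Via demo — items with X overlapped-by demo: audit, rehearsal, snapshot.
Via retro — items with X overlapped-by retro: audit, demo, rehearsal, snapshot.
Via soundcheck — items with X overlapped-by soundcheck: audit, rehearsal, snapshot.
Union: audit, demo, rehearsal, snapshot.

audit, demo, rehearsal, snapshot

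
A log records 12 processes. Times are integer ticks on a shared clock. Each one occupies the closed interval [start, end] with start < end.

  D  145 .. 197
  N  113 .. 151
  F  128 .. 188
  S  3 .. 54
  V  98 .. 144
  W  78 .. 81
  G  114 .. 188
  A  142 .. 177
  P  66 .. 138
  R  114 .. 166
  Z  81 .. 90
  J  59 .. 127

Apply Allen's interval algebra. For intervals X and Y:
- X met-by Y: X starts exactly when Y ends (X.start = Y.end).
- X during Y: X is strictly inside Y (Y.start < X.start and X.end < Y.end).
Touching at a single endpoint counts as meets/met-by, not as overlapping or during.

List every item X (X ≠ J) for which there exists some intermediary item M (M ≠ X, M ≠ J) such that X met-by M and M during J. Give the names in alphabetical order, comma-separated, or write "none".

Z

Target J = [59, 127].
Intermediaries M with M during J: W, Z.
Via W — items with X met-by W: Z.
Via Z — items with X met-by Z: none.
Union: Z.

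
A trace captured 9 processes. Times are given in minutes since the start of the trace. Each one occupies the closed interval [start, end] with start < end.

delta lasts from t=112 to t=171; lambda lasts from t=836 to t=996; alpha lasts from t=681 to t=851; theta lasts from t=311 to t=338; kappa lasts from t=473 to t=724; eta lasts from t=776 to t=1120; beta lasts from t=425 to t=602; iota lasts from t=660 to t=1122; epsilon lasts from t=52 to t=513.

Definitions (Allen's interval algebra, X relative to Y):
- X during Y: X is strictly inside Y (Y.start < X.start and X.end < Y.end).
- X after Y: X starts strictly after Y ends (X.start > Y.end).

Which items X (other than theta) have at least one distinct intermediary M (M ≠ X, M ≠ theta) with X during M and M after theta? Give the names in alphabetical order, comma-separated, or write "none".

alpha, eta, lambda

Target theta = [t=311, t=338].
Intermediaries M with M after theta: alpha, beta, eta, iota, kappa, lambda.
Via alpha — items with X during alpha: none.
Via beta — items with X during beta: none.
Via eta — items with X during eta: lambda.
Via iota — items with X during iota: alpha, eta, lambda.
Via kappa — items with X during kappa: none.
Via lambda — items with X during lambda: none.
Union: alpha, eta, lambda.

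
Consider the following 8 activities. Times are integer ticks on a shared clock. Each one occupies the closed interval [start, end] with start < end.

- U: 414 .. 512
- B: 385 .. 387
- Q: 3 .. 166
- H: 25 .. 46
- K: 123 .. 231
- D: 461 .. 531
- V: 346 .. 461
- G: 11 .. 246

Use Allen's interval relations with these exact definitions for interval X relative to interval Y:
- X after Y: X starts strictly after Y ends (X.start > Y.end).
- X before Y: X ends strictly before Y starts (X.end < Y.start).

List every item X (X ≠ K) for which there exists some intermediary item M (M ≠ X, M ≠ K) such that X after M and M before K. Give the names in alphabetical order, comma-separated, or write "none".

B, D, U, V

Target K = [123, 231].
Intermediaries M with M before K: H.
Via H — items with X after H: B, D, U, V.
Union: B, D, U, V.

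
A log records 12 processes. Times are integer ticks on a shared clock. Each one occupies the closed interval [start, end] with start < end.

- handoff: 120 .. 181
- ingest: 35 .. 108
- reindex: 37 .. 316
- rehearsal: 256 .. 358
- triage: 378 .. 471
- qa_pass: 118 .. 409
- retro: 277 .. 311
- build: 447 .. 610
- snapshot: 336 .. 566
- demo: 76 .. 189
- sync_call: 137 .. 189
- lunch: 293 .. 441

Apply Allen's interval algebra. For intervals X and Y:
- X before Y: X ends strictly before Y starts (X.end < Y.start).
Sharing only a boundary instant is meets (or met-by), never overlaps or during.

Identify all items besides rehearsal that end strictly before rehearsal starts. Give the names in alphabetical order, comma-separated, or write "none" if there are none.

Target rehearsal = [256, 358].
build [447, 610] → after → no.
demo [76, 189] → before → yes.
handoff [120, 181] → before → yes.
ingest [35, 108] → before → yes.
lunch [293, 441] → overlapped-by → no.
qa_pass [118, 409] → contains → no.
reindex [37, 316] → overlaps → no.
retro [277, 311] → during → no.
snapshot [336, 566] → overlapped-by → no.
sync_call [137, 189] → before → yes.
triage [378, 471] → after → no.
Result: demo, handoff, ingest, sync_call.

demo, handoff, ingest, sync_call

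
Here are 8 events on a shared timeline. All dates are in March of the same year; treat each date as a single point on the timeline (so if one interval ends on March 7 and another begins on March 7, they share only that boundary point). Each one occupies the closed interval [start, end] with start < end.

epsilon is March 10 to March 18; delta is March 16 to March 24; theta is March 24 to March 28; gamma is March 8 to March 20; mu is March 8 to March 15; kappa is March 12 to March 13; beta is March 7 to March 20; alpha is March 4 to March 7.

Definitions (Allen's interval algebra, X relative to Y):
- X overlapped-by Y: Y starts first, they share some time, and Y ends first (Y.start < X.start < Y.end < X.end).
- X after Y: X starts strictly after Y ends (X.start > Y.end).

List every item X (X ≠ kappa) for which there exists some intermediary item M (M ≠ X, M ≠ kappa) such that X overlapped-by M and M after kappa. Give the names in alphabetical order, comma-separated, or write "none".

none

Target kappa = [March 12, March 13].
Intermediaries M with M after kappa: delta, theta.
Via delta — items with X overlapped-by delta: none.
Via theta — items with X overlapped-by theta: none.
Union: none.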